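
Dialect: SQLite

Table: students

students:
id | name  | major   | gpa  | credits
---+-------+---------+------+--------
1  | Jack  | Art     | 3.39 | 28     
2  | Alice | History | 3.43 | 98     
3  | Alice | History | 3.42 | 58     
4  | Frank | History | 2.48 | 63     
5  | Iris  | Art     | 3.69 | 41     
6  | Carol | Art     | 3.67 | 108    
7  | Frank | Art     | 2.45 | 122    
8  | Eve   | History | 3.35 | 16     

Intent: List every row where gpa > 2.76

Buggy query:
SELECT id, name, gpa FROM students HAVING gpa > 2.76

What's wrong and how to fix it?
Bug: HAVING filters the output of aggregation, but this query has no GROUP BY and no aggregate functions, so SQLite rejects it (HAVING clause on a non-aggregate query); the condition here is per row

Fix: Use WHERE for row-level filtering

Corrected query:
SELECT id, name, gpa FROM students WHERE gpa > 2.76

Result:
id | name  | gpa 
---+-------+-----
1  | Jack  | 3.39
2  | Alice | 3.43
3  | Alice | 3.42
5  | Iris  | 3.69
6  | Carol | 3.67
8  | Eve   | 3.35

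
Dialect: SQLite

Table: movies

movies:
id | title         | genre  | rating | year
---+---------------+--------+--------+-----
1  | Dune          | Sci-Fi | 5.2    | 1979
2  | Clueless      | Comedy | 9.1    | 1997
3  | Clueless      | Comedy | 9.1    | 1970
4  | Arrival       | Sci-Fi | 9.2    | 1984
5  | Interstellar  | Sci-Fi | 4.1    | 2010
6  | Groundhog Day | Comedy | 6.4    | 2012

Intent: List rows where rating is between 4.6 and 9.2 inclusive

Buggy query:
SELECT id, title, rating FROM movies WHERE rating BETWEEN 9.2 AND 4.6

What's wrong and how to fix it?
Bug: The bounds are reversed; BETWEEN a AND b requires a <= b to match anything

Fix: Swap the bounds so the smaller value comes first

Corrected query:
SELECT id, title, rating FROM movies WHERE rating BETWEEN 4.6 AND 9.2

Result:
id | title         | rating
---+---------------+-------
1  | Dune          | 5.2   
2  | Clueless      | 9.1   
3  | Clueless      | 9.1   
4  | Arrival       | 9.2   
6  | Groundhog Day | 6.4   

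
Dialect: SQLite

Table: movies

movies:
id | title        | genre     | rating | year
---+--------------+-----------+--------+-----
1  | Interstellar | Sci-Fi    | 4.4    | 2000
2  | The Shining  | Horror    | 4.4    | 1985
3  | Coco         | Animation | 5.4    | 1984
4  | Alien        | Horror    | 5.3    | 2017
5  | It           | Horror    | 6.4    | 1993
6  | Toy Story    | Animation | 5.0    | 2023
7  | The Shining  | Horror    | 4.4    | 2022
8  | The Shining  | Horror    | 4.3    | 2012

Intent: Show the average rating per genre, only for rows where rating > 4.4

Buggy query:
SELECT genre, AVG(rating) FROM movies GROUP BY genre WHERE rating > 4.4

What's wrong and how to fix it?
Bug: WHERE cannot follow GROUP BY

Fix: Move the WHERE clause before GROUP BY

Corrected query:
SELECT genre, AVG(rating) FROM movies WHERE rating > 4.4 GROUP BY genre

Result:
genre     | AVG(rating)
----------+------------
Animation | 5.2        
Horror    | 5.85       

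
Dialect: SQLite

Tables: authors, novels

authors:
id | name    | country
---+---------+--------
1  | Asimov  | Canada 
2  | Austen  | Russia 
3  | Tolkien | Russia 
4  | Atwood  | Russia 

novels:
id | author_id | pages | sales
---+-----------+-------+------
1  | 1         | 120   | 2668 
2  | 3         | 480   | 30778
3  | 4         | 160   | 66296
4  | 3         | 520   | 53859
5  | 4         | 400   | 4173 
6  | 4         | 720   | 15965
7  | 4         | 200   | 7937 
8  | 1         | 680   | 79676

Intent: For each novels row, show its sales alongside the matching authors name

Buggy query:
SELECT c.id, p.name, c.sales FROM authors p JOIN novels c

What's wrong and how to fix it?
Bug: Missing join condition: each novels row is matched to all authors rows instead of just its own

Fix: Add ON c.author_id = p.id to the JOIN

Corrected query:
SELECT c.id, p.name, c.sales FROM authors p JOIN novels c ON c.author_id = p.id

Result:
id | name    | sales
---+---------+------
1  | Asimov  | 2668 
2  | Tolkien | 30778
3  | Atwood  | 66296
4  | Tolkien | 53859
5  | Atwood  | 4173 
6  | Atwood  | 15965
7  | Atwood  | 7937 
8  | Asimov  | 79676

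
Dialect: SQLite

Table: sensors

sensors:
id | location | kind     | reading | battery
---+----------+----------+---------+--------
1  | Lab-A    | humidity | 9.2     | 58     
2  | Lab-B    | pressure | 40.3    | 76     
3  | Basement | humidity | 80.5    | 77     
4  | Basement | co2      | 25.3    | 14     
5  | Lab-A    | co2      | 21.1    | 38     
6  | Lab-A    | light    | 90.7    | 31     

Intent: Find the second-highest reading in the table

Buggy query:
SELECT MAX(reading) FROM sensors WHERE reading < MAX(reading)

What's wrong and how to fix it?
Bug: The inner MAX is an aggregate inside WHERE, which is not allowed

Fix: Put the inner MAX in a scalar subquery

Corrected query:
SELECT MAX(reading) FROM sensors WHERE reading < (SELECT MAX(reading) FROM sensors)

Result:
MAX(reading)
------------
80.5        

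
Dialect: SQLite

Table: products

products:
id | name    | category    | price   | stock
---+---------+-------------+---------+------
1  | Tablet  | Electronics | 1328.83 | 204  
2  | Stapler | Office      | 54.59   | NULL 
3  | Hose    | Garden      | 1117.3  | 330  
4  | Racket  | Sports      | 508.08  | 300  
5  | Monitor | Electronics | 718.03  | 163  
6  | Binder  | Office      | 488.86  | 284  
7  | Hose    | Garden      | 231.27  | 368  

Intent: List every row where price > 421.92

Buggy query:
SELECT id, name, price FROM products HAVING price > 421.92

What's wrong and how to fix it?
Bug: HAVING filters the output of aggregation, but this query has no GROUP BY and no aggregate functions, so SQLite rejects it (HAVING clause on a non-aggregate query); the condition here is per row

Fix: Use WHERE for row-level filtering

Corrected query:
SELECT id, name, price FROM products WHERE price > 421.92

Result:
id | name    | price  
---+---------+--------
1  | Tablet  | 1328.83
3  | Hose    | 1117.3 
4  | Racket  | 508.08 
5  | Monitor | 718.03 
6  | Binder  | 488.86 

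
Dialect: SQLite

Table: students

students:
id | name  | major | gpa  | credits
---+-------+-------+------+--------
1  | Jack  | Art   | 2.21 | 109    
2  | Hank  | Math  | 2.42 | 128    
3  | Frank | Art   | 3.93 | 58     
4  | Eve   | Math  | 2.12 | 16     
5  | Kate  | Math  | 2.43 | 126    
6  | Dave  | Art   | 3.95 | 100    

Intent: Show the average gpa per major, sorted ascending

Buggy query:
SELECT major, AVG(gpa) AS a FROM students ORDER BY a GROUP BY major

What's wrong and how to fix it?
Bug: ORDER BY appears before GROUP BY; SQL clause order requires GROUP BY first

Fix: Reorder: SELECT … FROM … GROUP BY … ORDER BY …

Corrected query:
SELECT major, AVG(gpa) AS a FROM students GROUP BY major ORDER BY a

Result:
major | a       
------+---------
Math  | 2.323333
Art   | 3.363333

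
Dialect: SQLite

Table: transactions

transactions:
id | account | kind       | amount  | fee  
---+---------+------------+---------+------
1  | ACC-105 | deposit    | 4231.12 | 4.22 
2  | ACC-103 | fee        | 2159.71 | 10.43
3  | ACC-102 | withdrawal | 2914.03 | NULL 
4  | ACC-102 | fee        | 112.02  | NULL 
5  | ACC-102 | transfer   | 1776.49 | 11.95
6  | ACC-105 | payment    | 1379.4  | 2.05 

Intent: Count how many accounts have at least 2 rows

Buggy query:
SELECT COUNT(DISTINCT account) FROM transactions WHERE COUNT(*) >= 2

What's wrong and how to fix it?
Bug: COUNT(*) cannot appear in WHERE; the per-group count doesn't exist yet

Fix: Group first with HAVING COUNT(*) >= 2, then COUNT the resulting groups

Corrected query:
SELECT COUNT(*) FROM (SELECT account FROM transactions GROUP BY account HAVING COUNT(*) >= 2)

Result:
COUNT(*)
--------
2       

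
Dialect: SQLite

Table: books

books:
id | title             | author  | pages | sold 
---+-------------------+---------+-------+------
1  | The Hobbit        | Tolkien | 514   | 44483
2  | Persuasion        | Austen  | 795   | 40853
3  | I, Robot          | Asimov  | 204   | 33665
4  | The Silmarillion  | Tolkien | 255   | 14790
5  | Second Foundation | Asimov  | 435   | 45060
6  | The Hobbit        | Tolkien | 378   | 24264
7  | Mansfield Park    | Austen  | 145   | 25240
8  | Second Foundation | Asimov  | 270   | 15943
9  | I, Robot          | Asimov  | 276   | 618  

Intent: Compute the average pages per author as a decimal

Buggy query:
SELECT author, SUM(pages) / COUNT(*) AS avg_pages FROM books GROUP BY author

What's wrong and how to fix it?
Bug: Both operands are integers, so '/' performs integer division and truncates

Fix: Cast one side to REAL so the division keeps the fractional part

Corrected query:
SELECT author, SUM(pages) * 1.0 / COUNT(*) AS avg_pages FROM books GROUP BY author

Result:
author  | avg_pages 
--------+-----------
Asimov  | 296.25    
Austen  | 470       
Tolkien | 382.333333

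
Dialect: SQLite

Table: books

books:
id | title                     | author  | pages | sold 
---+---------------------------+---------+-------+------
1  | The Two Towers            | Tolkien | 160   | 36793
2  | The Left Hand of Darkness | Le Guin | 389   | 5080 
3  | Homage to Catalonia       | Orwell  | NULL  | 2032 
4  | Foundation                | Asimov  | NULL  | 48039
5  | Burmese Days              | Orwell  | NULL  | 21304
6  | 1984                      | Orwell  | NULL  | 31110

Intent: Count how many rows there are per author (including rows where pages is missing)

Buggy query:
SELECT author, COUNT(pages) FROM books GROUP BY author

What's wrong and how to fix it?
Bug: COUNT(pages) skips NULLs, so groups with missing pages are undercounted

Fix: Replace COUNT(pages) with COUNT(*)

Corrected query:
SELECT author, COUNT(*) FROM books GROUP BY author

Result:
author  | COUNT(*)
--------+---------
Asimov  | 1       
Le Guin | 1       
Orwell  | 3       
Tolkien | 1       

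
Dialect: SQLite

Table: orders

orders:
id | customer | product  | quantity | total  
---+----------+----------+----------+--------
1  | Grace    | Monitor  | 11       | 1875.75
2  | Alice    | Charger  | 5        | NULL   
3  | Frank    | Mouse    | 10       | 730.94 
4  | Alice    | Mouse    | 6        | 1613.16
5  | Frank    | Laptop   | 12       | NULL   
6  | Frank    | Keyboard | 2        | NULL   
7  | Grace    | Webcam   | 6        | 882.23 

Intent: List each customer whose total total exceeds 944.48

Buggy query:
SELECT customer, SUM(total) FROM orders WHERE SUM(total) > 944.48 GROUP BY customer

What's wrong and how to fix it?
Bug: WHERE runs before GROUP BY, so aggregates aren't available there

Fix: Use HAVING (which filters groups after aggregation) instead of WHERE

Corrected query:
SELECT customer, SUM(total) FROM orders GROUP BY customer HAVING SUM(total) > 944.48

Result:
customer | SUM(total)
---------+-----------
Alice    | 1613.16   
Grace    | 2757.98   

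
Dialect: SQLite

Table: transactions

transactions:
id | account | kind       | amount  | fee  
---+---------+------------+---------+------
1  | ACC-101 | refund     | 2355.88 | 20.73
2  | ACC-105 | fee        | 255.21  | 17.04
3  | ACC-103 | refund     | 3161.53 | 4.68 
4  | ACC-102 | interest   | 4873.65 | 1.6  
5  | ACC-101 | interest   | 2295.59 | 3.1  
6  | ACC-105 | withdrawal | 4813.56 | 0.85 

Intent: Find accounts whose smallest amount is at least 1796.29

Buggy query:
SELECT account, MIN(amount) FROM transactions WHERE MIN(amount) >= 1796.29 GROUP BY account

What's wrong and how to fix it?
Bug: Aggregates like MIN are computed per group after WHERE runs

Fix: Use HAVING for the per-group MIN condition

Corrected query:
SELECT account, MIN(amount) FROM transactions GROUP BY account HAVING MIN(amount) >= 1796.29

Result:
account | MIN(amount)
--------+------------
ACC-101 | 2295.59    
ACC-102 | 4873.65    
ACC-103 | 3161.53    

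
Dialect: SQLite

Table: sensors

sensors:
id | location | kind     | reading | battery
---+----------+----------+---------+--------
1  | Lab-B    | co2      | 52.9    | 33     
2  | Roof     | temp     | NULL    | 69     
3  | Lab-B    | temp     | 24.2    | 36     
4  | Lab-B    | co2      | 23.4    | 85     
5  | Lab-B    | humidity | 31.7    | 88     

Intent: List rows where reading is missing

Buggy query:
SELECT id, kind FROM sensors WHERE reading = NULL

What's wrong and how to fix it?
Bug: Comparing to NULL with '=' never matches; NULL = NULL is unknown, not true

Fix: Replace '= NULL' with 'IS NULL'

Corrected query:
SELECT id, kind FROM sensors WHERE reading IS NULL

Result:
id | kind
---+-----
2  | temp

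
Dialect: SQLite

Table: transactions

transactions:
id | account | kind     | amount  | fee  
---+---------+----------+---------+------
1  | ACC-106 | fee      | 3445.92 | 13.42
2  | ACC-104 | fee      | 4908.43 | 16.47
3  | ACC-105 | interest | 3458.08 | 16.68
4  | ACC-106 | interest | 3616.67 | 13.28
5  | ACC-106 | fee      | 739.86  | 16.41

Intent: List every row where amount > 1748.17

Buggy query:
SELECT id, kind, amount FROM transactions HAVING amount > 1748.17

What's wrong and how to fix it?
Bug: This is a non-aggregate query (no GROUP BY, no aggregates), so in SQLite the HAVING clause is invalid here; a row-level condition belongs in WHERE

Fix: Use WHERE for row-level filtering

Corrected query:
SELECT id, kind, amount FROM transactions WHERE amount > 1748.17

Result:
id | kind     | amount 
---+----------+--------
1  | fee      | 3445.92
2  | fee      | 4908.43
3  | interest | 3458.08
4  | interest | 3616.67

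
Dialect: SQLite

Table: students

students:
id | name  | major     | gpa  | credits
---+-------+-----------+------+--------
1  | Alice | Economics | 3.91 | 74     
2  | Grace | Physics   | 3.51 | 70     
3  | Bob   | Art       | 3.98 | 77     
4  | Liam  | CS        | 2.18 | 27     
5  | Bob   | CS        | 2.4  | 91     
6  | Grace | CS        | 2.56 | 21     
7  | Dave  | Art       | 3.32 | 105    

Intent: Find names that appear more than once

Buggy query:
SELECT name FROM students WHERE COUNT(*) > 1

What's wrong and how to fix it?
Bug: COUNT(*) is an aggregate and cannot be used in WHERE

Fix: Group first, then use HAVING for the count condition

Corrected query:
SELECT name FROM students GROUP BY name HAVING COUNT(*) > 1

Result:
name 
-----
Bob  
Grace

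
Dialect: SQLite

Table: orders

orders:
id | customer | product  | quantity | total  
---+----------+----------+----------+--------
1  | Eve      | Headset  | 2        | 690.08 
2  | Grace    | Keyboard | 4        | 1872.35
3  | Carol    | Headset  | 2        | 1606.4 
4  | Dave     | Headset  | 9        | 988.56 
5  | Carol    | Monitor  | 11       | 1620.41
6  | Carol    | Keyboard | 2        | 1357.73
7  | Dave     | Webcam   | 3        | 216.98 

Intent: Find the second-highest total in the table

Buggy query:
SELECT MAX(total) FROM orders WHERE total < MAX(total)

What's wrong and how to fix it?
Bug: MAX(total) on the right of the comparison is an aggregate-in-WHERE error

Fix: Compute the overall MAX in a subquery, then take MAX of rows below it

Corrected query:
SELECT MAX(total) FROM orders WHERE total < (SELECT MAX(total) FROM orders)

Result:
MAX(total)
----------
1620.41   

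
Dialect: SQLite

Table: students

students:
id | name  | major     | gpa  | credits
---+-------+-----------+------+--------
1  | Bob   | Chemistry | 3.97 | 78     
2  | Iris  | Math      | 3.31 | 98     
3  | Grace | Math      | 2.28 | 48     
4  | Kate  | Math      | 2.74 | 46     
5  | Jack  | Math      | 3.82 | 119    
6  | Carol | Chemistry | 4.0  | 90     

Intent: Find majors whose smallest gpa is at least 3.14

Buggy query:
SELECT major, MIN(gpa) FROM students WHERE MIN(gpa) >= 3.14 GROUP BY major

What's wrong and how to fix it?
Bug: Aggregates like MIN are computed per group after WHERE runs

Fix: Use HAVING for the per-group MIN condition

Corrected query:
SELECT major, MIN(gpa) FROM students GROUP BY major HAVING MIN(gpa) >= 3.14

Result:
major     | MIN(gpa)
----------+---------
Chemistry | 3.97    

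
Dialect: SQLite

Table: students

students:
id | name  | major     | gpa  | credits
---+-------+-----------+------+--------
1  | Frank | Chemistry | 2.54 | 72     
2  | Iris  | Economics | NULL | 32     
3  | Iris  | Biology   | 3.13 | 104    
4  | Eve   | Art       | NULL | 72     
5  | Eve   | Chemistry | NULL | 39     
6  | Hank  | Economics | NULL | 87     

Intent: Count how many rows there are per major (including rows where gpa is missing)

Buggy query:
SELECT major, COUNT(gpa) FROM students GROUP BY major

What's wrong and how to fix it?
Bug: COUNT(gpa) skips NULLs, so groups with missing gpa are undercounted

Fix: Replace COUNT(gpa) with COUNT(*)

Corrected query:
SELECT major, COUNT(*) FROM students GROUP BY major

Result:
major     | COUNT(*)
----------+---------
Art       | 1       
Biology   | 1       
Chemistry | 2       
Economics | 2       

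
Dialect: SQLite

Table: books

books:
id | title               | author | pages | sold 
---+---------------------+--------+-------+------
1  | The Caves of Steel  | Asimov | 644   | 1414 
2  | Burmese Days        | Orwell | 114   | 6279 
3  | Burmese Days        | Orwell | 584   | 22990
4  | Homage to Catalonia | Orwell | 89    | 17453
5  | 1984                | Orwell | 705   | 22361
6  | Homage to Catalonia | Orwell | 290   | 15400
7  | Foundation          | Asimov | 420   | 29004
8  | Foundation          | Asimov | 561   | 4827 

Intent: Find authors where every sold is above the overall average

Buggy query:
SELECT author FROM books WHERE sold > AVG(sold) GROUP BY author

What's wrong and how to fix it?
Bug: AVG() is an aggregate; it can't sit directly in WHERE

Fix: Compute the overall average in a scalar subquery and compare each group's MIN against it in HAVING

Corrected query:
SELECT author FROM books GROUP BY author HAVING MIN(sold) > (SELECT AVG(sold) FROM books)

Result:
(no rows)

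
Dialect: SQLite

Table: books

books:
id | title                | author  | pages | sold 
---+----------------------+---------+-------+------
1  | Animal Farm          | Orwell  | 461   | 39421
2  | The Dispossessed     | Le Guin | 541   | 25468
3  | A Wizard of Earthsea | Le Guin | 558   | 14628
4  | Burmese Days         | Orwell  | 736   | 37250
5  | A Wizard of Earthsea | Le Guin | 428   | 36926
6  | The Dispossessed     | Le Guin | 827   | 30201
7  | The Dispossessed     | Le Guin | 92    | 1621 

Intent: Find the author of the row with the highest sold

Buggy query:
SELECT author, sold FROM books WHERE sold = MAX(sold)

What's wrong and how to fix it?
Bug: MAX(sold) is an aggregate and cannot be used directly in WHERE

Fix: Wrap MAX in a scalar subquery so WHERE compares against a single value

Corrected query:
SELECT author, sold FROM books WHERE sold = (SELECT MAX(sold) FROM books)

Result:
author | sold 
-------+------
Orwell | 39421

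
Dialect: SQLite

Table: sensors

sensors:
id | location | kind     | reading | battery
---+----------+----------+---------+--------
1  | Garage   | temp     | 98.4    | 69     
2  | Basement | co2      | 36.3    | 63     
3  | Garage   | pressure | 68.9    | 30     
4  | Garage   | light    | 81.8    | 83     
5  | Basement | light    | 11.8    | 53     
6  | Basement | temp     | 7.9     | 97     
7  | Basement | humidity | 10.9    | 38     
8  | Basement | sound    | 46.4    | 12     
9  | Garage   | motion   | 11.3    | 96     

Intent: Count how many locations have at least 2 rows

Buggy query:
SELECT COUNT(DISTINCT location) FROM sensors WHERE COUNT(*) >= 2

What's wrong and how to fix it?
Bug: COUNT(*) cannot appear in WHERE; the per-group count doesn't exist yet

Fix: Use a subquery that GROUPs and filters with HAVING, then count its rows

Corrected query:
SELECT COUNT(*) FROM (SELECT location FROM sensors GROUP BY location HAVING COUNT(*) >= 2)

Result:
COUNT(*)
--------
2       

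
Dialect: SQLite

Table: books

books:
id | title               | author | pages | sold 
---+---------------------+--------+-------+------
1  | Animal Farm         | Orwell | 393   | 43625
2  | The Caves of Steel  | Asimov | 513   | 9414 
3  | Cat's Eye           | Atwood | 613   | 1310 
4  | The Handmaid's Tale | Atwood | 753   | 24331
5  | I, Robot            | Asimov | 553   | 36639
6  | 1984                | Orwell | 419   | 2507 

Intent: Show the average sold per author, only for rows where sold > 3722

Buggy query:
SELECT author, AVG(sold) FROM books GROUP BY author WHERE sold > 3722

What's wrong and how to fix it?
Bug: WHERE cannot follow GROUP BY

Fix: Move the WHERE clause before GROUP BY

Corrected query:
SELECT author, AVG(sold) FROM books WHERE sold > 3722 GROUP BY author

Result:
author | AVG(sold)
-------+----------
Asimov | 23026.5  
Atwood | 24331    
Orwell | 43625    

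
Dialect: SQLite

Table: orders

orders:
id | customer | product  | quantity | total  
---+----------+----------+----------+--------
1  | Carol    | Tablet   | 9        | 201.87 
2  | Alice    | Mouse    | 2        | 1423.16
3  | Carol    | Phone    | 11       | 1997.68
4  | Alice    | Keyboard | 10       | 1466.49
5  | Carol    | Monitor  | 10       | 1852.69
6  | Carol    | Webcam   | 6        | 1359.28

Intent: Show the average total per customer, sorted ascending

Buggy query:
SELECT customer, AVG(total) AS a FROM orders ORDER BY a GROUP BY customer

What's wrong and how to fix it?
Bug: GROUP BY must precede ORDER BY

Fix: Move ORDER BY to the end, after GROUP BY

Corrected query:
SELECT customer, AVG(total) AS a FROM orders GROUP BY customer ORDER BY a

Result:
customer | a       
---------+---------
Carol    | 1352.88 
Alice    | 1444.825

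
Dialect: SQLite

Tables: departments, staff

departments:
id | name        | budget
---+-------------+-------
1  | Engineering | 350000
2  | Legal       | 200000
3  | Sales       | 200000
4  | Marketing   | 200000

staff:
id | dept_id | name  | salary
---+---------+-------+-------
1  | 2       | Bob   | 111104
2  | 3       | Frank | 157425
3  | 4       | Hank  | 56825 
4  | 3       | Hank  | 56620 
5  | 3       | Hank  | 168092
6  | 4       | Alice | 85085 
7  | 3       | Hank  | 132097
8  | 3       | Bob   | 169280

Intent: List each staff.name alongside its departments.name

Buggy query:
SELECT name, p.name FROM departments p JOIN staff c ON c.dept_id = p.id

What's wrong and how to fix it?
Bug: Both tables have a 'name' column; the unqualified reference is ambiguous

Fix: Prefix ambiguous columns with the table alias

Corrected query:
SELECT c.name, p.name FROM departments p JOIN staff c ON c.dept_id = p.id

Result:
name  | name     
------+----------
Bob   | Legal    
Frank | Sales    
Hank  | Marketing
Hank  | Sales    
Hank  | Sales    
Alice | Marketing
Hank  | Sales    
Bob   | Sales    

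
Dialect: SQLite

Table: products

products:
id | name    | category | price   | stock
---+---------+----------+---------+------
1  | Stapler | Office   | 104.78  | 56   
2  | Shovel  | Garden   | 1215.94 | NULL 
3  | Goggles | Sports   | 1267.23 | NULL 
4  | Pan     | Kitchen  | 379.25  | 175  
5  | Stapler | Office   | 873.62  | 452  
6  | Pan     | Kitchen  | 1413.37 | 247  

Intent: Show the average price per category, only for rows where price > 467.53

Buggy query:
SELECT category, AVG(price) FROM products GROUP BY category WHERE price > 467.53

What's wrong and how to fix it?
Bug: Row-level WHERE must come before GROUP BY in the clause order

Fix: Place WHERE between FROM and GROUP BY

Corrected query:
SELECT category, AVG(price) FROM products WHERE price > 467.53 GROUP BY category

Result:
category | AVG(price)
---------+-----------
Garden   | 1215.94   
Kitchen  | 1413.37   
Office   | 873.62    
Sports   | 1267.23   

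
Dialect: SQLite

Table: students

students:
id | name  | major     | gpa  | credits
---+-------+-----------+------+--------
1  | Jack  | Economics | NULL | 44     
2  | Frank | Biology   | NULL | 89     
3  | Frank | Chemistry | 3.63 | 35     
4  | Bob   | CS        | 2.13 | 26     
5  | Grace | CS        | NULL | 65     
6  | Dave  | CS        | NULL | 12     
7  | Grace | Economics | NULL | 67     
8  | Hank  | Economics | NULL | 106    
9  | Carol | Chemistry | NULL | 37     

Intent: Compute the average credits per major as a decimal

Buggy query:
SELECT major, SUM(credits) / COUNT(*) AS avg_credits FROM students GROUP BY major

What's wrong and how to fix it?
Bug: SUM(credits) and COUNT(*) are both integers; the division truncates the fractional part

Fix: Cast one side to REAL so the division keeps the fractional part

Corrected query:
SELECT major, SUM(credits) * 1.0 / COUNT(*) AS avg_credits FROM students GROUP BY major

Result:
major     | avg_credits
----------+------------
Biology   | 89         
CS        | 34.333333  
Chemistry | 36         
Economics | 72.333333  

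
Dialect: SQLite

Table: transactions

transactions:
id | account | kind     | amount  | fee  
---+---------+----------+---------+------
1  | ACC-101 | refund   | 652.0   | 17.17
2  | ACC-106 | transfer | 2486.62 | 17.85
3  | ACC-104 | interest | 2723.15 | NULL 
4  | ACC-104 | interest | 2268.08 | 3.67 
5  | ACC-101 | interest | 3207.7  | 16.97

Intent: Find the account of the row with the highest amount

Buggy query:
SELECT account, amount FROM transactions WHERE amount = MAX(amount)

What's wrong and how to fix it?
Bug: MAX(amount) is an aggregate and cannot be used directly in WHERE

Fix: Use a subquery: WHERE amount = (SELECT MAX(amount) FROM transactions)

Corrected query:
SELECT account, amount FROM transactions WHERE amount = (SELECT MAX(amount) FROM transactions)

Result:
account | amount
--------+-------
ACC-101 | 3207.7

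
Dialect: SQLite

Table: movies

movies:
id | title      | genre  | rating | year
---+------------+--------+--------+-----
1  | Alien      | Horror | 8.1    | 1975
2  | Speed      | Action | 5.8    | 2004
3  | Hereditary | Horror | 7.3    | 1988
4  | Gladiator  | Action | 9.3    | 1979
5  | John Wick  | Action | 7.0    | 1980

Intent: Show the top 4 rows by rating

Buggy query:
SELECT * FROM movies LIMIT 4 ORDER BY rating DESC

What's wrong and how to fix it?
Bug: LIMIT must come after ORDER BY

Fix: Swap the clauses: ORDER BY first, then LIMIT

Corrected query:
SELECT * FROM movies ORDER BY rating DESC LIMIT 4

Result:
id | title      | genre  | rating | year
---+------------+--------+--------+-----
4  | Gladiator  | Action | 9.3    | 1979
1  | Alien      | Horror | 8.1    | 1975
3  | Hereditary | Horror | 7.3    | 1988
5  | John Wick  | Action | 7      | 1980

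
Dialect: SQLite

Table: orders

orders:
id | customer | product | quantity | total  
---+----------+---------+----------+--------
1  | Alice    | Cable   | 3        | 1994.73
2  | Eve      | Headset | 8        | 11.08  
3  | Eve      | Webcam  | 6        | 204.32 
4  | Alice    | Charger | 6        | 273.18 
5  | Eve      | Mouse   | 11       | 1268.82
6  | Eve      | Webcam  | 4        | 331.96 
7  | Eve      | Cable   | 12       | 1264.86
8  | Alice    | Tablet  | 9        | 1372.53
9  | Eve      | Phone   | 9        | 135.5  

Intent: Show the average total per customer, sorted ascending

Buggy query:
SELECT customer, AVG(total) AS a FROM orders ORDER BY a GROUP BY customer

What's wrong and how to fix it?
Bug: ORDER BY appears before GROUP BY; SQL clause order requires GROUP BY first

Fix: Move ORDER BY to the end, after GROUP BY

Corrected query:
SELECT customer, AVG(total) AS a FROM orders GROUP BY customer ORDER BY a

Result:
customer | a      
---------+--------
Eve      | 536.09 
Alice    | 1213.48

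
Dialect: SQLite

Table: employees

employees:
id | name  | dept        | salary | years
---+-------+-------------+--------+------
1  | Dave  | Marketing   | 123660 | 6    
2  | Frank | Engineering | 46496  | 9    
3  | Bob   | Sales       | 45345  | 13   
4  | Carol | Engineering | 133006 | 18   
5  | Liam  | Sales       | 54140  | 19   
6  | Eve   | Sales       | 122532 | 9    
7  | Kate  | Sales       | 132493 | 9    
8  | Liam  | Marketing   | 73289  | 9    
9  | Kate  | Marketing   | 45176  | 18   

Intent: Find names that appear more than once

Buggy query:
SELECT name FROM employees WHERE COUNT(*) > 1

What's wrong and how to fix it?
Bug: COUNT(*) is an aggregate and cannot be used in WHERE

Fix: GROUP BY name, then filter groups with HAVING COUNT(*) > 1

Corrected query:
SELECT name FROM employees GROUP BY name HAVING COUNT(*) > 1

Result:
name
----
Kate
Liam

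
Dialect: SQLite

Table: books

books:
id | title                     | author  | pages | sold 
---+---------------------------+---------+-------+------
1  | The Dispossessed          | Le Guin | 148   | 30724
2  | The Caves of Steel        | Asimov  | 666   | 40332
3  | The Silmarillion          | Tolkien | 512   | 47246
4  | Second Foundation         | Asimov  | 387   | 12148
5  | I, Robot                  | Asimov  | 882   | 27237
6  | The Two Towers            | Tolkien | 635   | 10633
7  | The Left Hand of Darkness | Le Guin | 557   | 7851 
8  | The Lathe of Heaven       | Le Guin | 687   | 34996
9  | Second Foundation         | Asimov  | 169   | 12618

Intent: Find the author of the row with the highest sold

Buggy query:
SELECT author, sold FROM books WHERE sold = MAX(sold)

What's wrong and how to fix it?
Bug: WHERE is evaluated per row; an aggregate over the whole table isn't defined there

Fix: Use a subquery: WHERE sold = (SELECT MAX(sold) FROM books)

Corrected query:
SELECT author, sold FROM books WHERE sold = (SELECT MAX(sold) FROM books)

Result:
author  | sold 
--------+------
Tolkien | 47246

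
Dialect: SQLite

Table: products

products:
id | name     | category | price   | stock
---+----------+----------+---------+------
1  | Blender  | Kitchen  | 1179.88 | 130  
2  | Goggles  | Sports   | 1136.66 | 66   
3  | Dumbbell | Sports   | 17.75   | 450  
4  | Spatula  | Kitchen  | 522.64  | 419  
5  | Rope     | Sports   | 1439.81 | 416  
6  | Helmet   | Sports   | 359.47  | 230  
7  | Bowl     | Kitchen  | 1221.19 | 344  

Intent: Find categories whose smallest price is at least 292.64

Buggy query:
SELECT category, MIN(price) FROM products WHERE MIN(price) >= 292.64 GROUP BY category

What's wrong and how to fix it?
Bug: Aggregates like MIN are computed per group after WHERE runs

Fix: Replace WHERE with HAVING after the GROUP BY

Corrected query:
SELECT category, MIN(price) FROM products GROUP BY category HAVING MIN(price) >= 292.64

Result:
category | MIN(price)
---------+-----------
Kitchen  | 522.64    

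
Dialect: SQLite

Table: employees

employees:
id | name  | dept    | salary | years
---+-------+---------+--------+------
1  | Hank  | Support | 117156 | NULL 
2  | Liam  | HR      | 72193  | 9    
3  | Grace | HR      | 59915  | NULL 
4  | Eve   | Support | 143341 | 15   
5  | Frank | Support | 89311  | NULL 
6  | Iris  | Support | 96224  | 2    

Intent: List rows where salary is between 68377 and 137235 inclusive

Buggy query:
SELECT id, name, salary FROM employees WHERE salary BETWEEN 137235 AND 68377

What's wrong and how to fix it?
Bug: The bounds are reversed; BETWEEN a AND b requires a <= b to match anything

Fix: Write BETWEEN 68377 AND 137235

Corrected query:
SELECT id, name, salary FROM employees WHERE salary BETWEEN 68377 AND 137235

Result:
id | name  | salary
---+-------+-------
1  | Hank  | 117156
2  | Liam  | 72193 
5  | Frank | 89311 
6  | Iris  | 96224 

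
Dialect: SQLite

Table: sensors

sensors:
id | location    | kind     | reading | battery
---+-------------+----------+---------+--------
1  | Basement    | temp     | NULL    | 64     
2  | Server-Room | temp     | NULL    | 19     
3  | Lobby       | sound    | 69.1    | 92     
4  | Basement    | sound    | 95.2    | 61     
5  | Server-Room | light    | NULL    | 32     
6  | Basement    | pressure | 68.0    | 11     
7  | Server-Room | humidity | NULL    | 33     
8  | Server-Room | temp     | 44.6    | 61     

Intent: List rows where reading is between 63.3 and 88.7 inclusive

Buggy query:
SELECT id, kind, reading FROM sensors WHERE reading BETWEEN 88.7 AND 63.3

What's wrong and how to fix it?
Bug: BETWEEN expects the lower bound first; with 88.7 AND 63.3 the range is empty

Fix: Write BETWEEN 63.3 AND 88.7

Corrected query:
SELECT id, kind, reading FROM sensors WHERE reading BETWEEN 63.3 AND 88.7

Result:
id | kind     | reading
---+----------+--------
3  | sound    | 69.1   
6  | pressure | 68     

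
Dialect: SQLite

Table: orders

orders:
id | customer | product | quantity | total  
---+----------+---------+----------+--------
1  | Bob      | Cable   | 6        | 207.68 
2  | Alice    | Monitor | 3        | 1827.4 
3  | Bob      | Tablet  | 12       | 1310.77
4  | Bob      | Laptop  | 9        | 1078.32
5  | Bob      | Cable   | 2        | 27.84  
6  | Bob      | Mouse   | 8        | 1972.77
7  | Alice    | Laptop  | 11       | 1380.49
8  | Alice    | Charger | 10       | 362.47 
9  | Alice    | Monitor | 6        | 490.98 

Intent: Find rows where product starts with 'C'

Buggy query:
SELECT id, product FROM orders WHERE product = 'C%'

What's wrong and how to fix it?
Bug: Wildcards only work with LIKE; '=' treats '%' as a literal character

Fix: Use LIKE for wildcard pattern matching

Corrected query:
SELECT id, product FROM orders WHERE product LIKE 'C%'

Result:
id | product
---+--------
1  | Cable  
5  | Cable  
8  | Charger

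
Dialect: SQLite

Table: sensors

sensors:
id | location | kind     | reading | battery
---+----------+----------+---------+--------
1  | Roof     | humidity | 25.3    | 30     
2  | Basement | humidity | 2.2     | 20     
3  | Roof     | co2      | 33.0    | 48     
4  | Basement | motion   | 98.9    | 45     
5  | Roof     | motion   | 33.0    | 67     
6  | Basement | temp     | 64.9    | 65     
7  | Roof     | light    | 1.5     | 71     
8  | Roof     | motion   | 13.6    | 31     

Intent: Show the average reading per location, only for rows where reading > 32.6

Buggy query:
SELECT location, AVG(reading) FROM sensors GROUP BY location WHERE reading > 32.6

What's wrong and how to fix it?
Bug: Row-level WHERE must come before GROUP BY in the clause order

Fix: Move the WHERE clause before GROUP BY

Corrected query:
SELECT location, AVG(reading) FROM sensors WHERE reading > 32.6 GROUP BY location

Result:
location | AVG(reading)
---------+-------------
Basement | 81.9        
Roof     | 33          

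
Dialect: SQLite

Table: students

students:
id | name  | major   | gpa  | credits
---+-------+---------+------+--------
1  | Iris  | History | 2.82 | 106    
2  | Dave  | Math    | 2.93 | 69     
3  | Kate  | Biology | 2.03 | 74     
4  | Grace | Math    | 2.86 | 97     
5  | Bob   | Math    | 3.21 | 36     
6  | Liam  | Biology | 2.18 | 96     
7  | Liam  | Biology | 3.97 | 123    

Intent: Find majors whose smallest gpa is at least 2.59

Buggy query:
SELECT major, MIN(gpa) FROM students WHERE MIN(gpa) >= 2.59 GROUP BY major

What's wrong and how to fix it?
Bug: MIN() in WHERE is a misuse of aggregate

Fix: Use HAVING for the per-group MIN condition

Corrected query:
SELECT major, MIN(gpa) FROM students GROUP BY major HAVING MIN(gpa) >= 2.59

Result:
major   | MIN(gpa)
--------+---------
History | 2.82    
Math    | 2.86    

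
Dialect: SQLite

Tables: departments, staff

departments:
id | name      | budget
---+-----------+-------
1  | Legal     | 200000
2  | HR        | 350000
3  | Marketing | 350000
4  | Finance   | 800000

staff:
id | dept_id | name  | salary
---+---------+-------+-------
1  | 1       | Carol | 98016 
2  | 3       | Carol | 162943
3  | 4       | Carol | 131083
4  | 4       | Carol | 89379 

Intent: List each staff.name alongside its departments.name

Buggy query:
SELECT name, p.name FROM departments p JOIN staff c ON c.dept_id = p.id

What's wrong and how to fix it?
Bug: 'name' exists in both joined tables, so the database can't tell which one is meant

Fix: Prefix ambiguous columns with the table alias

Corrected query:
SELECT c.name, p.name FROM departments p JOIN staff c ON c.dept_id = p.id

Result:
name  | name     
------+----------
Carol | Legal    
Carol | Marketing
Carol | Finance  
Carol | Finance  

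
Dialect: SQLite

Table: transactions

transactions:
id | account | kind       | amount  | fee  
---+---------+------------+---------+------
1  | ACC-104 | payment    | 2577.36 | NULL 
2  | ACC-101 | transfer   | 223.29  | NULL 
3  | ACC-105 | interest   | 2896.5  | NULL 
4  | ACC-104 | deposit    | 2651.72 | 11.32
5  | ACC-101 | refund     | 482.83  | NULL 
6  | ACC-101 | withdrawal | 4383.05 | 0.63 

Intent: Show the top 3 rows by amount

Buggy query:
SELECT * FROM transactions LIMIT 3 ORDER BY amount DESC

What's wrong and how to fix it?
Bug: ORDER BY cannot follow LIMIT; LIMIT is the final clause

Fix: Sort with ORDER BY, then apply LIMIT

Corrected query:
SELECT * FROM transactions ORDER BY amount DESC LIMIT 3

Result:
id | account | kind       | amount  | fee  
---+---------+------------+---------+------
6  | ACC-101 | withdrawal | 4383.05 | 0.63 
3  | ACC-105 | interest   | 2896.5  | NULL 
4  | ACC-104 | deposit    | 2651.72 | 11.32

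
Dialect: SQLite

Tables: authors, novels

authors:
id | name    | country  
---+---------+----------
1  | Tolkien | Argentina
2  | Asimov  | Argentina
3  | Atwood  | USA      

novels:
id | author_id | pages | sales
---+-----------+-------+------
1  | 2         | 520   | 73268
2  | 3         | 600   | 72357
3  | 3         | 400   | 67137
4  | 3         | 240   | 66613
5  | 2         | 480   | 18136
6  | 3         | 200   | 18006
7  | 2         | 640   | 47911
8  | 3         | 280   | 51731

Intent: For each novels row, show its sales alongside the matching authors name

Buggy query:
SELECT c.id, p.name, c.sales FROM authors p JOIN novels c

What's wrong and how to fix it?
Bug: JOIN with no ON clause produces a cartesian product; every novels row pairs with every authors row

Fix: Add ON c.author_id = p.id to the JOIN

Corrected query:
SELECT c.id, p.name, c.sales FROM authors p JOIN novels c ON c.author_id = p.id

Result:
id | name   | sales
---+--------+------
1  | Asimov | 73268
2  | Atwood | 72357
3  | Atwood | 67137
4  | Atwood | 66613
5  | Asimov | 18136
6  | Atwood | 18006
7  | Asimov | 47911
8  | Atwood | 51731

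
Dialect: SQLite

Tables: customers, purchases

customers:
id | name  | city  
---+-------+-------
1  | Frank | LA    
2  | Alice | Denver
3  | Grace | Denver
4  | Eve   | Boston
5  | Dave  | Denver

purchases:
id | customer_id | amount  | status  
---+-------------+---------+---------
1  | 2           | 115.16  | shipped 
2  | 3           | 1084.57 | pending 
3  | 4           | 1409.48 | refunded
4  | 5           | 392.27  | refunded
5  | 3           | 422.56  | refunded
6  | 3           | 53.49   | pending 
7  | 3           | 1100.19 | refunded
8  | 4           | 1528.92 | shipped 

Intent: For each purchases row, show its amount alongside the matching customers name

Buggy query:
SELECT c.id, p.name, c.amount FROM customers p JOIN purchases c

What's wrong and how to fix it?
Bug: JOIN with no ON clause produces a cartesian product; every purchases row pairs with every customers row

Fix: Add ON c.customer_id = p.id to the JOIN

Corrected query:
SELECT c.id, p.name, c.amount FROM customers p JOIN purchases c ON c.customer_id = p.id

Result:
id | name  | amount 
---+-------+--------
1  | Alice | 115.16 
2  | Grace | 1084.57
3  | Eve   | 1409.48
4  | Dave  | 392.27 
5  | Grace | 422.56 
6  | Grace | 53.49  
7  | Grace | 1100.19
8  | Eve   | 1528.92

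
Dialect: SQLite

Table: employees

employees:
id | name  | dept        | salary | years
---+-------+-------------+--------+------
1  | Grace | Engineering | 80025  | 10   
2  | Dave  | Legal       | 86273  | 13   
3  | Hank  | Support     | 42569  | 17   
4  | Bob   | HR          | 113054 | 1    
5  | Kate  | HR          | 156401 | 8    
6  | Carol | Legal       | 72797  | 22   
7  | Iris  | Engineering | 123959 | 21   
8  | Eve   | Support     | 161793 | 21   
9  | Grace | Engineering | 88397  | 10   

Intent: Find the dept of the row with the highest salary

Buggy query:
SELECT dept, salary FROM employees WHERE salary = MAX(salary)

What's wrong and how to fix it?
Bug: WHERE is evaluated per row; an aggregate over the whole table isn't defined there

Fix: Wrap MAX in a scalar subquery so WHERE compares against a single value

Corrected query:
SELECT dept, salary FROM employees WHERE salary = (SELECT MAX(salary) FROM employees)

Result:
dept    | salary
--------+-------
Support | 161793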